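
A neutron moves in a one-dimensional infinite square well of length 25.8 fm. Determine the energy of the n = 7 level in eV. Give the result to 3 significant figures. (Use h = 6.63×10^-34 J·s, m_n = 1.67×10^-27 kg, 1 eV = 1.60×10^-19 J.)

For an infinite well E_n = n²h²/(8m_nL²), so E_1 = h²/(8m_nL²) = (6.63×10^-34)²/(8·1.67×10^-27·(2.58×10^-14 m)²) = 4.943×10^-14 J.
Then E_7 = 7²·E_1 = 49·4.943×10^-14 J = 2.422×10^-12 J.
Converting, E_7 = 2.422×10^-12 J / (1.60×10^-19 J/eV) = 1.51×10^7 eV.

E_7 = 1.51×10^7 eV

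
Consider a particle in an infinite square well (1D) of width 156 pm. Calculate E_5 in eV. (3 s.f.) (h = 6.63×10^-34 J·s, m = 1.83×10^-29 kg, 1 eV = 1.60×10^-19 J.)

For an infinite well E_n = n²h²/(8mL²), so E_1 = h²/(8mL²) = (6.63×10^-34)²/(8·1.83×10^-29·(1.56×10^-10 m)²) = 1.234×10^-19 J.
Then E_5 = 5²·E_1 = 25·1.234×10^-19 J = 3.085×10^-18 J.
Converting, E_5 = 3.085×10^-18 J / (1.60×10^-19 J/eV) = 19.3 eV.

E_5 = 19.3 eV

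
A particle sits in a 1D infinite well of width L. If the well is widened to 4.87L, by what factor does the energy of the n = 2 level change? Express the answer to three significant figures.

0.0422

E_n ∝ 1/L², so the energy scales by 1/4.87² = 0.0422.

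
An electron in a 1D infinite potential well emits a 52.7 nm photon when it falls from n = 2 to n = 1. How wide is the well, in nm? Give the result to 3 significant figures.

L = 0.219 nm

The photon carries ΔE = hc/λ = 6.626×10^-34·2.998×10^8/5.27×10^-8 m = 3.769×10^-18 J.
Since ΔE = (2² − 1²)E_1, E_1 = 1.256×10^-18 J, and L = h/√(8m_eE_1) = 2.19×10^-10 m = 0.219 nm.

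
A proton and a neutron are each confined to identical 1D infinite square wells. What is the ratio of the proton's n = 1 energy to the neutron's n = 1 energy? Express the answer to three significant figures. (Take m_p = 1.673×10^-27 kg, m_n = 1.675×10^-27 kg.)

1.00

E_n ∝ 1/m at fixed n and L, so the ratio is m_n/m_p = 1.675×10^-27/1.673×10^-27 = 1.00.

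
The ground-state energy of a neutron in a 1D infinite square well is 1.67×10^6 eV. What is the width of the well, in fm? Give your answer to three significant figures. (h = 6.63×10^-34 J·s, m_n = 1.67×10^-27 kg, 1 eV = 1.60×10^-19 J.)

L = 11.1 fm

From E_n = n²h²/(8m_nL²), L = n·h/√(8m_nE_n).
E_1 = 1.67×10^6 eV = 2.672×10^-13 J, so L = 1·6.63×10^-34/√(8·1.67×10^-27·2.672×10^-13) = 1.11×10^-14 m = 11.1 fm.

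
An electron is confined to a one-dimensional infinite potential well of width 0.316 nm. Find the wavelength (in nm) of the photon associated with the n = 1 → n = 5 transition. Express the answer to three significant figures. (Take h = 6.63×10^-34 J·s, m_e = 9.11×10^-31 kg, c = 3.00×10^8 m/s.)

E_1 = h²/(8m_eL²) = 6.040×10^-19 J, so ΔE = (5² − 1²)E_1 = 1.450×10^-17 J.
λ = hc/ΔE = (6.63×10^-34·3.00×10^8)/1.450×10^-17 = 1.37×10^-8 m = 13.7 nm.

λ = 13.7 nm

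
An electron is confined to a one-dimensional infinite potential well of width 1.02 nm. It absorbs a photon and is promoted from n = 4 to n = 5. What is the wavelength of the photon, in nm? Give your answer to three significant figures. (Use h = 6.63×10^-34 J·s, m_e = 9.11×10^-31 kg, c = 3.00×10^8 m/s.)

λ = 381 nm

E_1 = h²/(8m_eL²) = 5.797×10^-20 J, so ΔE = (5² − 4²)E_1 = 5.217×10^-19 J.
λ = hc/ΔE = (6.63×10^-34·3.00×10^8)/5.217×10^-19 = 3.81×10^-7 m = 381 nm.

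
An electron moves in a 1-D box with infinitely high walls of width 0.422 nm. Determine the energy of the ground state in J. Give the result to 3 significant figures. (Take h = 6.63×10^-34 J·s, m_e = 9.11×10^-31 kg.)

E_1 = 3.39×10^-19 J

For an infinite well E_n = n²h²/(8m_eL²), so E_1 = h²/(8m_eL²) = (6.63×10^-34)²/(8·9.11×10^-31·(4.22×10^-10 m)²) = 3.387×10^-19 J.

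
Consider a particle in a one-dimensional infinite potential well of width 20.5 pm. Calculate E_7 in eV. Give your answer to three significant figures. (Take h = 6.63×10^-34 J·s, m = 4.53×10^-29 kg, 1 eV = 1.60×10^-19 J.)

For an infinite well E_n = n²h²/(8mL²), so E_1 = h²/(8mL²) = (6.63×10^-34)²/(8·4.53×10^-29·(2.05×10^-11 m)²) = 2.886×10^-18 J.
Then E_7 = 7²·E_1 = 49·2.886×10^-18 J = 1.414×10^-16 J.
Converting, E_7 = 1.414×10^-16 J / (1.60×10^-19 J/eV) = 884 eV.

E_7 = 884 eV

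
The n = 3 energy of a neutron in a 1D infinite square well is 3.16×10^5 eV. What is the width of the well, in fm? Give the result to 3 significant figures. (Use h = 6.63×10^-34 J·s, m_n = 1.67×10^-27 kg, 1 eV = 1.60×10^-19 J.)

From E_n = n²h²/(8m_nL²), L = n·h/√(8m_nE_n).
E_3 = 3.16×10^5 eV = 5.056×10^-14 J, so L = 3·6.63×10^-34/√(8·1.67×10^-27·5.056×10^-14) = 7.65×10^-14 m = 76.5 fm.

L = 76.5 fm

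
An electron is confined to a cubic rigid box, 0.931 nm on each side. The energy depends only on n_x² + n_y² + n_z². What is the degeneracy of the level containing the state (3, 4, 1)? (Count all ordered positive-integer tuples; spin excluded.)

degeneracy = 6

The level has n_x² + n_y² + n_z² = 26. The ordered positive-integer solutions are (1, 3, 4), (1, 4, 3), (3, 1, 4), (3, 4, 1), (4, 1, 3), (4, 3, 1).
That gives 6 states.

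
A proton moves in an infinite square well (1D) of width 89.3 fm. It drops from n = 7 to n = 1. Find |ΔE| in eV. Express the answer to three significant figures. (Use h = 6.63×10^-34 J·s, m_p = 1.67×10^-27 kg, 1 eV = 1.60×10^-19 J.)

|ΔE| = 1.24×10^6 eV

E_1 = h²/(8m_pL²) = 4.126×10^-15 J.
|ΔE| = |7² − 1²|·E_1 = 48·4.126×10^-15 J = 1.980×10^-13 J = 1.24×10^6 eV.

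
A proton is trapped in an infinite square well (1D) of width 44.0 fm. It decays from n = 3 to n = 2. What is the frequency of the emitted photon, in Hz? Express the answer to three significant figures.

E_1 = h²/(8m_pL²) = 1.694×10^-14 J and ΔE = (3² − 2²)E_1 = 8.470×10^-14 J.
f = ΔE/h = 8.470×10^-14/6.626×10^-34 = 1.28×10^20 Hz.

f = 1.28×10^20 Hz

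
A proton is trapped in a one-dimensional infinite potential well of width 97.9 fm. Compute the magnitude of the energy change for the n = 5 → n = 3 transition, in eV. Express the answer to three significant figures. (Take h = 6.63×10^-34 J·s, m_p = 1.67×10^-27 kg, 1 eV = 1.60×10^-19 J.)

|ΔE| = 3.43×10^5 eV

E_1 = h²/(8m_pL²) = 3.433×10^-15 J.
|ΔE| = |5² − 3²|·E_1 = 16·3.433×10^-15 J = 5.493×10^-14 J = 3.43×10^5 eV.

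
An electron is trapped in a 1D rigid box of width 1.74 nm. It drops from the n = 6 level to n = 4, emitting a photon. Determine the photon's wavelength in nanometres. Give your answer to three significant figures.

λ = 499 nm

E_1 = h²/(8m_eL²) = 1.990×10^-20 J, so ΔE = (6² − 4²)E_1 = 3.980×10^-19 J.
λ = hc/ΔE = (6.626×10^-34·2.998×10^8)/3.980×10^-19 = 4.99×10^-7 m = 499 nm.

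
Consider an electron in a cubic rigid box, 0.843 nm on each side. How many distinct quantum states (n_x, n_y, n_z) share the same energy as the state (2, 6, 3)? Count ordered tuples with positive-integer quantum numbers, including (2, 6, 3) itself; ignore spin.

The level has n_x² + n_y² + n_z² = 49. The ordered positive-integer solutions are (2, 3, 6), (2, 6, 3), (3, 2, 6), (3, 6, 2), (6, 2, 3), (6, 3, 2).
That gives 6 states.

degeneracy = 6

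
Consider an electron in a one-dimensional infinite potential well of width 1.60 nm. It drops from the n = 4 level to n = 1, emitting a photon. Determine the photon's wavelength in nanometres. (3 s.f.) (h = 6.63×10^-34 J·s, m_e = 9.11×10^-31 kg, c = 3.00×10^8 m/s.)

λ = 563 nm

E_1 = h²/(8m_eL²) = 2.356×10^-20 J, so ΔE = (4² − 1²)E_1 = 3.534×10^-19 J.
λ = hc/ΔE = (6.63×10^-34·3.00×10^8)/3.534×10^-19 = 5.63×10^-7 m = 563 nm.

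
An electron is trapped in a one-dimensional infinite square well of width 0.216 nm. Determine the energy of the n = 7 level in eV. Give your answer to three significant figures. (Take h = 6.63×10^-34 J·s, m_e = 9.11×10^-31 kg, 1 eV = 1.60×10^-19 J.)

For an infinite well E_n = n²h²/(8m_eL²), so E_1 = h²/(8m_eL²) = (6.63×10^-34)²/(8·9.11×10^-31·(2.16×10^-10 m)²) = 1.293×10^-18 J.
Then E_7 = 7²·E_1 = 49·1.293×10^-18 J = 6.336×10^-17 J.
Converting, E_7 = 6.336×10^-17 J / (1.60×10^-19 J/eV) = 396 eV.

E_7 = 396 eV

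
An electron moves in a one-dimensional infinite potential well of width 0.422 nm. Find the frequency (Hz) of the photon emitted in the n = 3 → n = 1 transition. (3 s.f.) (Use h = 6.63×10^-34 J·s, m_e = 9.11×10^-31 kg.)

f = 4.09×10^15 Hz

E_1 = h²/(8m_eL²) = 3.387×10^-19 J and ΔE = (3² − 1²)E_1 = 2.710×10^-18 J.
f = ΔE/h = 2.710×10^-18/6.63×10^-34 = 4.09×10^15 Hz.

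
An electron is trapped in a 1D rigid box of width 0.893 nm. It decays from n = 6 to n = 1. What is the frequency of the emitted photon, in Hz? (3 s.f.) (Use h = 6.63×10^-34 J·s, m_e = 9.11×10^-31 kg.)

f = 3.99×10^15 Hz

E_1 = h²/(8m_eL²) = 7.563×10^-20 J and ΔE = (6² − 1²)E_1 = 2.647×10^-18 J.
f = ΔE/h = 2.647×10^-18/6.63×10^-34 = 3.99×10^15 Hz.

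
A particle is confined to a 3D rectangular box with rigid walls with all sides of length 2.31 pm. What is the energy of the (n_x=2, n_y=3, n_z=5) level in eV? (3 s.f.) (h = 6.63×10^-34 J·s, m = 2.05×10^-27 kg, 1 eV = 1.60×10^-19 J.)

For a 3D rectangular well E = (h²/8m)·Σ n_i²/L_i² = (6.63×10^-34)²/(8·2.05×10^-27) · [2²/(2.31 pm)² + 3²/(2.31 pm)² + 5²/(2.31 pm)²].
Evaluating gives E = 1.909×10^-16 J = 1.19×10^3 eV.

E = 1.19×10^3 eV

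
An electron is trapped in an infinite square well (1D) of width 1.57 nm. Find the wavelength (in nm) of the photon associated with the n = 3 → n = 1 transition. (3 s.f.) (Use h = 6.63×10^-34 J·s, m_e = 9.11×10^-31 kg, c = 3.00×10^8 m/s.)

λ = 1.02×10^3 nm

E_1 = h²/(8m_eL²) = 2.447×10^-20 J, so ΔE = (3² − 1²)E_1 = 1.958×10^-19 J.
λ = hc/ΔE = (6.63×10^-34·3.00×10^8)/1.958×10^-19 = 1.02×10^-6 m = 1.02×10^3 nm.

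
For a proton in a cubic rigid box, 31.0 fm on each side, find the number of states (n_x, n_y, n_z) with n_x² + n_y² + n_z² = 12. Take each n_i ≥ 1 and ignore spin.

The level has n_x² + n_y² + n_z² = 12. The ordered positive-integer solutions are (2, 2, 2).
That gives 1 state.

degeneracy = 1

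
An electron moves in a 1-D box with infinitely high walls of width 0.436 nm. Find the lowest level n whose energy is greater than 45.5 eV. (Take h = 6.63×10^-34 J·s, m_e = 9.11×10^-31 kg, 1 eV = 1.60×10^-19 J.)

n = 5

E_1 = h²/(8m_eL²) = 3.173×10^-19 J = 1.983 eV.
Need n² > 45.5/1.983 = 22.95, i.e. n > 4.791.
The smallest integer satisfying this is n = 5.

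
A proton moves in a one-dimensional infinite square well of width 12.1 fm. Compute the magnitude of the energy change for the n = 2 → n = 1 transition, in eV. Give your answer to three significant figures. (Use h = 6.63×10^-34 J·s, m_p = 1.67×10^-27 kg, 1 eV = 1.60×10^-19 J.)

|ΔE| = 4.21×10^6 eV

E_1 = h²/(8m_pL²) = 2.247×10^-13 J.
|ΔE| = |2² − 1²|·E_1 = 3·2.247×10^-13 J = 6.741×10^-13 J = 4.21×10^6 eV.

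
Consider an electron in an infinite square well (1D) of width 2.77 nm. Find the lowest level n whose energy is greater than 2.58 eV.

E_1 = h²/(8m_eL²) = 7.852×10^-21 J = 0.04901 eV.
Need n² > 2.58/0.04901 = 52.64, i.e. n > 7.255.
The smallest integer satisfying this is n = 8.

n = 8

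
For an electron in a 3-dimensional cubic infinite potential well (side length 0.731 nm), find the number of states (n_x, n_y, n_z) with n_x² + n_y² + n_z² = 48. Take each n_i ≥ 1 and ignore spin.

The level has n_x² + n_y² + n_z² = 48. The ordered positive-integer solutions are (4, 4, 4).
That gives 1 state.

degeneracy = 1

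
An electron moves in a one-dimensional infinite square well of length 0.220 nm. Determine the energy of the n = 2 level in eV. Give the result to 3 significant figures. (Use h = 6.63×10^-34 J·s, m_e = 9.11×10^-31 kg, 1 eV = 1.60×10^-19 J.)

E_2 = 31.2 eV

For an infinite well E_n = n²h²/(8m_eL²), so E_1 = h²/(8m_eL²) = (6.63×10^-34)²/(8·9.11×10^-31·(2.20×10^-10 m)²) = 1.246×10^-18 J.
Then E_2 = 2²·E_1 = 4·1.246×10^-18 J = 4.984×10^-18 J.
Converting, E_2 = 4.984×10^-18 J / (1.60×10^-19 J/eV) = 31.2 eV.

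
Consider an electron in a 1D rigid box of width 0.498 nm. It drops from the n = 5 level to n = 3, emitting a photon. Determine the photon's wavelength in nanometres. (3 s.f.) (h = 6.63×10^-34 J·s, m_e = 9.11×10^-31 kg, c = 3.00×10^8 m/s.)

E_1 = h²/(8m_eL²) = 2.432×10^-19 J, so ΔE = (5² − 3²)E_1 = 3.891×10^-18 J.
λ = hc/ΔE = (6.63×10^-34·3.00×10^8)/3.891×10^-18 = 5.11×10^-8 m = 51.1 nm.

λ = 51.1 nm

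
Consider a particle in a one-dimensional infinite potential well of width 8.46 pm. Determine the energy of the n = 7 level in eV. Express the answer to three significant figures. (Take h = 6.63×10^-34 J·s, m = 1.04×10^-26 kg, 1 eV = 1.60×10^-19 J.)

For an infinite well E_n = n²h²/(8mL²), so E_1 = h²/(8mL²) = (6.63×10^-34)²/(8·1.04×10^-26·(8.46×10^-12 m)²) = 7.382×10^-20 J.
Then E_7 = 7²·E_1 = 49·7.382×10^-20 J = 3.617×10^-18 J.
Converting, E_7 = 3.617×10^-18 J / (1.60×10^-19 J/eV) = 22.6 eV.

E_7 = 22.6 eV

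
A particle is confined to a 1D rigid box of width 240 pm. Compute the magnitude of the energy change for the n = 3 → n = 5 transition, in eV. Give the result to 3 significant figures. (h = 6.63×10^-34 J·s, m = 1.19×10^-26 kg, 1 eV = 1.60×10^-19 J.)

E_1 = h²/(8mL²) = 8.016×10^-23 J.
|ΔE| = |3² − 5²|·E_1 = 16·8.016×10^-23 J = 1.283×10^-21 J = 0.00802 eV.

|ΔE| = 0.00802 eV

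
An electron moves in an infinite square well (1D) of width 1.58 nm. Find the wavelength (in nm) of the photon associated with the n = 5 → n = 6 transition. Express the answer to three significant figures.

E_1 = h²/(8m_eL²) = 2.413×10^-20 J, so ΔE = (6² − 5²)E_1 = 2.654×10^-19 J.
λ = hc/ΔE = (6.626×10^-34·2.998×10^8)/2.654×10^-19 = 7.48×10^-7 m = 748 nm.

λ = 748 nm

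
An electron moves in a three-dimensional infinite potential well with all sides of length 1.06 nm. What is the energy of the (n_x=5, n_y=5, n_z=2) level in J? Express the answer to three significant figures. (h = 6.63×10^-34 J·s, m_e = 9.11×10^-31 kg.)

E = 2.90×10^-18 J

For a 3D rectangular well E = (h²/8m_e)·Σ n_i²/L_i² = (6.63×10^-34)²/(8·9.11×10^-31) · [5²/(1.06 nm)² + 5²/(1.06 nm)² + 2²/(1.06 nm)²].
Evaluating gives E = 2.90×10^-18 J.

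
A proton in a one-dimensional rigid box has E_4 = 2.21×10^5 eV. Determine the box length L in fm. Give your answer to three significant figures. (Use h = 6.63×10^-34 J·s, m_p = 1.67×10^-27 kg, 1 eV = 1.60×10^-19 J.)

L = 122 fm

From E_n = n²h²/(8m_pL²), L = n·h/√(8m_pE_n).
E_4 = 2.21×10^5 eV = 3.536×10^-14 J, so L = 4·6.63×10^-34/√(8·1.67×10^-27·3.536×10^-14) = 1.22×10^-13 m = 122 fm.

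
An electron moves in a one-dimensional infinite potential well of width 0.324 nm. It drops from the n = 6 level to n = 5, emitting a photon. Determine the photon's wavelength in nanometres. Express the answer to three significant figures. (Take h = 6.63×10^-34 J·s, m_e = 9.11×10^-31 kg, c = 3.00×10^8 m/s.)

E_1 = h²/(8m_eL²) = 5.746×10^-19 J, so ΔE = (6² − 5²)E_1 = 6.321×10^-18 J.
λ = hc/ΔE = (6.63×10^-34·3.00×10^8)/6.321×10^-18 = 3.15×10^-8 m = 31.5 nm.

λ = 31.5 nm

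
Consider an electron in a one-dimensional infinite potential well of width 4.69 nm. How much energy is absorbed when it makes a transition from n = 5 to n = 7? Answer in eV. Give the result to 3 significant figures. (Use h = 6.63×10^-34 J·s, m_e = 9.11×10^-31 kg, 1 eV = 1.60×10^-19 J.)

E_1 = h²/(8m_eL²) = 2.742×10^-21 J.
|ΔE| = |5² − 7²|·E_1 = 24·2.742×10^-21 J = 6.581×10^-20 J = 0.411 eV.

|ΔE| = 0.411 eV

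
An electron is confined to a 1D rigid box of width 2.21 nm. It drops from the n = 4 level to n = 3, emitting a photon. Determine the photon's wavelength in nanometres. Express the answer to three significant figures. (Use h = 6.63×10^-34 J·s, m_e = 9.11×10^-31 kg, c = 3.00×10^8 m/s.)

λ = 2.30×10^3 nm

E_1 = h²/(8m_eL²) = 1.235×10^-20 J, so ΔE = (4² − 3²)E_1 = 8.645×10^-20 J.
λ = hc/ΔE = (6.63×10^-34·3.00×10^8)/8.645×10^-20 = 2.30×10^-6 m = 2.30×10^3 nm.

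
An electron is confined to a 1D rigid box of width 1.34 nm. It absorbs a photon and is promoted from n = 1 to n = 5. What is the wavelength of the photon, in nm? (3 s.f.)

E_1 = h²/(8m_eL²) = 3.355×10^-20 J, so ΔE = (5² − 1²)E_1 = 8.052×10^-19 J.
λ = hc/ΔE = (6.626×10^-34·2.998×10^8)/8.052×10^-19 = 2.47×10^-7 m = 247 nm.

λ = 247 nm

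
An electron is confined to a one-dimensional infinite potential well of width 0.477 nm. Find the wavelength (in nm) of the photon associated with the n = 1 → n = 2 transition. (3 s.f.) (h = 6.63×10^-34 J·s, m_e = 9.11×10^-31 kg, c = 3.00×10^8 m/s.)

E_1 = h²/(8m_eL²) = 2.651×10^-19 J, so ΔE = (2² − 1²)E_1 = 7.953×10^-19 J.
λ = hc/ΔE = (6.63×10^-34·3.00×10^8)/7.953×10^-19 = 2.50×10^-7 m = 250 nm.

λ = 250 nm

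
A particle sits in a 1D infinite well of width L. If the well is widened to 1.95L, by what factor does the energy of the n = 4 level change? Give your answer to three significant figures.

E_n ∝ 1/L², so the energy scales by 1/1.95² = 0.263.

0.263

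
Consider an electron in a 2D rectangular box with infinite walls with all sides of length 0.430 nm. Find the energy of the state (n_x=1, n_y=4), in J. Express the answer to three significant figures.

E = 5.54×10^-18 J

For a 2D rectangular well E = (h²/8m_e)·Σ n_i²/L_i² = (6.626×10^-34)²/(8·9.109×10^-31) · [1²/(0.430 nm)² + 4²/(0.430 nm)²].
Evaluating gives E = 5.54×10^-18 J.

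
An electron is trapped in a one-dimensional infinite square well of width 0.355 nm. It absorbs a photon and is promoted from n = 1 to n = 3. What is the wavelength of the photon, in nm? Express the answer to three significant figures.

E_1 = h²/(8m_eL²) = 4.781×10^-19 J, so ΔE = (3² − 1²)E_1 = 3.825×10^-18 J.
λ = hc/ΔE = (6.626×10^-34·2.998×10^8)/3.825×10^-18 = 5.19×10^-8 m = 51.9 nm.

λ = 51.9 nm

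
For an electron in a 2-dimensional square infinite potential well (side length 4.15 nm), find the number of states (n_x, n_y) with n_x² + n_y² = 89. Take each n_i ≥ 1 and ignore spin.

The level has n_x² + n_y² = 89. The ordered positive-integer solutions are (5, 8), (8, 5).
That gives 2 states.

degeneracy = 2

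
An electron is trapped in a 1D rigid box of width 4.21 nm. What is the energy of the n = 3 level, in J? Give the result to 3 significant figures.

E_3 = 3.06×10^-20 J

For an infinite well E_n = n²h²/(8m_eL²), so E_1 = h²/(8m_eL²) = (6.626×10^-34)²/(8·9.109×10^-31·(4.21×10^-9 m)²) = 3.399×10^-21 J.
Then E_3 = 3²·E_1 = 9·3.399×10^-21 J = 3.06×10^-20 J.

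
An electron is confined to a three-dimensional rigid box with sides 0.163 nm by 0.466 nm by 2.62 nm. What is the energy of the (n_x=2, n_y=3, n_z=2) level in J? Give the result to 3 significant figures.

E = 1.16×10^-17 J

For a 3D rectangular well E = (h²/8m_e)·Σ n_i²/L_i² = (6.626×10^-34)²/(8·9.109×10^-31) · [2²/(0.163 nm)² + 3²/(0.466 nm)² + 2²/(2.62 nm)²].
Evaluating gives E = 1.16×10^-17 J.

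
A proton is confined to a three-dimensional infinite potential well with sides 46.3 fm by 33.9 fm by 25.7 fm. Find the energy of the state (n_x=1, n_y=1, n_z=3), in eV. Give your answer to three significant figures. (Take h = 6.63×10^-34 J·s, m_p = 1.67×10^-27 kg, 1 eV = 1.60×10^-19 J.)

For a 3D rectangular well E = (h²/8m_p)·Σ n_i²/L_i² = (6.63×10^-34)²/(8·1.67×10^-27) · [1²/(46.3 fm)² + 1²/(33.9 fm)² + 3²/(25.7 fm)²].
Evaluating gives E = 4.923×10^-13 J = 3.08×10^6 eV.

E = 3.08×10^6 eV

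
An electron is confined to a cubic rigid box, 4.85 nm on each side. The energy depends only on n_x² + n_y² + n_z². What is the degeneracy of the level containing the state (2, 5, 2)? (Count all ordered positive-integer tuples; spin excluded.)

The level has n_x² + n_y² + n_z² = 33. The ordered positive-integer solutions are (1, 4, 4), (2, 2, 5), (2, 5, 2), (4, 1, 4), (4, 4, 1), (5, 2, 2).
That gives 6 states.

degeneracy = 6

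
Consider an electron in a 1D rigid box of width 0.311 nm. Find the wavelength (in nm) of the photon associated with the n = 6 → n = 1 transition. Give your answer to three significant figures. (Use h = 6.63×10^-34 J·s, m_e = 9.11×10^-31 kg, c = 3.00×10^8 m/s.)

E_1 = h²/(8m_eL²) = 6.236×10^-19 J, so ΔE = (6² − 1²)E_1 = 2.183×10^-17 J.
λ = hc/ΔE = (6.63×10^-34·3.00×10^8)/2.183×10^-17 = 9.11×10^-9 m = 9.11 nm.

λ = 9.11 nm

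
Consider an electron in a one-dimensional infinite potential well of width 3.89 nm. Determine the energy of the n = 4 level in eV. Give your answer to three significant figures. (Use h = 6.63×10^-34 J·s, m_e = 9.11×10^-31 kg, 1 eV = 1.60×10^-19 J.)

E_4 = 0.399 eV

For an infinite well E_n = n²h²/(8m_eL²), so E_1 = h²/(8m_eL²) = (6.63×10^-34)²/(8·9.11×10^-31·(3.89×10^-9 m)²) = 3.986×10^-21 J.
Then E_4 = 4²·E_1 = 16·3.986×10^-21 J = 6.378×10^-20 J.
Converting, E_4 = 6.378×10^-20 J / (1.60×10^-19 J/eV) = 0.399 eV.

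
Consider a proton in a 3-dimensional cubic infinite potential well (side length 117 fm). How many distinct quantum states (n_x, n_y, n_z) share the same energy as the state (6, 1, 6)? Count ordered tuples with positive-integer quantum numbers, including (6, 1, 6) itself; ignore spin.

degeneracy = 3

The level has n_x² + n_y² + n_z² = 73. The ordered positive-integer solutions are (1, 6, 6), (6, 1, 6), (6, 6, 1).
That gives 3 states.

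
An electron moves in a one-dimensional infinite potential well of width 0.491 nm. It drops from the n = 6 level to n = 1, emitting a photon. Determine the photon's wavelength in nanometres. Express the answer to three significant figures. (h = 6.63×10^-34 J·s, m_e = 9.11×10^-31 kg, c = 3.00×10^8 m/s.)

E_1 = h²/(8m_eL²) = 2.502×10^-19 J, so ΔE = (6² − 1²)E_1 = 8.757×10^-18 J.
λ = hc/ΔE = (6.63×10^-34·3.00×10^8)/8.757×10^-18 = 2.27×10^-8 m = 22.7 nm.

λ = 22.7 nm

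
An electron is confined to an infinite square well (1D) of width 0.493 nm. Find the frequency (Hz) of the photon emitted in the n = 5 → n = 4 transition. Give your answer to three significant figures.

f = 3.37×10^15 Hz

E_1 = h²/(8m_eL²) = 2.479×10^-19 J and ΔE = (5² − 4²)E_1 = 2.231×10^-18 J.
f = ΔE/h = 2.231×10^-18/6.626×10^-34 = 3.37×10^15 Hz.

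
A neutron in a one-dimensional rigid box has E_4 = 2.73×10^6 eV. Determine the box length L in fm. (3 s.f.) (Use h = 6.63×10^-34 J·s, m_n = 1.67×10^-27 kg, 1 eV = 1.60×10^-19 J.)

From E_n = n²h²/(8m_nL²), L = n·h/√(8m_nE_n).
E_4 = 2.73×10^6 eV = 4.368×10^-13 J, so L = 4·6.63×10^-34/√(8·1.67×10^-27·4.368×10^-13) = 3.47×10^-14 m = 34.7 fm.

L = 34.7 fm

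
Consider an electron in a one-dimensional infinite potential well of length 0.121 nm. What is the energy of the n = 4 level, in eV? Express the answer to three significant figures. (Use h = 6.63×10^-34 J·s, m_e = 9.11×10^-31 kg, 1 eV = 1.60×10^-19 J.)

For an infinite well E_n = n²h²/(8m_eL²), so E_1 = h²/(8m_eL²) = (6.63×10^-34)²/(8·9.11×10^-31·(1.21×10^-10 m)²) = 4.120×10^-18 J.
Then E_4 = 4²·E_1 = 16·4.120×10^-18 J = 6.592×10^-17 J.
Converting, E_4 = 6.592×10^-17 J / (1.60×10^-19 J/eV) = 412 eV.

E_4 = 412 eV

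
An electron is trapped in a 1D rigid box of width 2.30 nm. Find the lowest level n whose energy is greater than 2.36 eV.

n = 6

E_1 = h²/(8m_eL²) = 1.139×10^-20 J = 0.07110 eV.
Need n² > 2.36/0.07110 = 33.19, i.e. n > 5.761.
The smallest integer satisfying this is n = 6.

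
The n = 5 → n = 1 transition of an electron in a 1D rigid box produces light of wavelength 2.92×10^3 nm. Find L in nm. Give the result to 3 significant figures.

The photon carries ΔE = hc/λ = 6.626×10^-34·2.998×10^8/2.92×10^-6 m = 6.803×10^-20 J.
Since ΔE = (5² − 1²)E_1, E_1 = 2.835×10^-21 J, and L = h/√(8m_eE_1) = 4.61×10^-9 m = 4.61 nm.

L = 4.61 nm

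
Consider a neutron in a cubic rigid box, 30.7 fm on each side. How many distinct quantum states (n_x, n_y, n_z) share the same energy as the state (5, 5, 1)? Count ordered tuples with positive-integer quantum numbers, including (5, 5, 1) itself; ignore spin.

degeneracy = 6

The level has n_x² + n_y² + n_z² = 51. The ordered positive-integer solutions are (1, 1, 7), (1, 5, 5), (1, 7, 1), (5, 1, 5), (5, 5, 1), (7, 1, 1).
That gives 6 states.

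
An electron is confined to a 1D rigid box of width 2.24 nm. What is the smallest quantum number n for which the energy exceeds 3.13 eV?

E_1 = h²/(8m_eL²) = 1.201×10^-20 J = 0.07497 eV.
Need n² > 3.13/0.07497 = 41.75, i.e. n > 6.461.
The smallest integer satisfying this is n = 7.

n = 7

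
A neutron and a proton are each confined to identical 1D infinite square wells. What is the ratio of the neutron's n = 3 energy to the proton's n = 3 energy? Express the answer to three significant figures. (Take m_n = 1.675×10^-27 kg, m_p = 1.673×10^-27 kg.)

E_n ∝ 1/m at fixed n and L, so the ratio is m_p/m_n = 1.673×10^-27/1.675×10^-27 = 0.999.

0.999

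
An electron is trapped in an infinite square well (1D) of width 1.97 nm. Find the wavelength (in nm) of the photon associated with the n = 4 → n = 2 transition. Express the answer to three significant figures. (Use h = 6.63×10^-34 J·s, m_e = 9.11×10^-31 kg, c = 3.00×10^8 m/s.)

λ = 1.07×10^3 nm

E_1 = h²/(8m_eL²) = 1.554×10^-20 J, so ΔE = (4² − 2²)E_1 = 1.865×10^-19 J.
λ = hc/ΔE = (6.63×10^-34·3.00×10^8)/1.865×10^-19 = 1.07×10^-6 m = 1.07×10^3 nm.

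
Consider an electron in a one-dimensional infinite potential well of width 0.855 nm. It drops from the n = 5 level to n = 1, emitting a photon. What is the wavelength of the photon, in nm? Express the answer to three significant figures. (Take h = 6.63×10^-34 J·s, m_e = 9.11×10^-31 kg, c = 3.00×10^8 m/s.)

λ = 100 nm

E_1 = h²/(8m_eL²) = 8.251×10^-20 J, so ΔE = (5² − 1²)E_1 = 1.980×10^-18 J.
λ = hc/ΔE = (6.63×10^-34·3.00×10^8)/1.980×10^-18 = 1.00×10^-7 m = 100 nm.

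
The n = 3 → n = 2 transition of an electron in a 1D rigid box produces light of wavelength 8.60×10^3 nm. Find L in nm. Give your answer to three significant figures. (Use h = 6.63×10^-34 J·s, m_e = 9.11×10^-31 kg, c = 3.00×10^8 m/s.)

The photon carries ΔE = hc/λ = 6.63×10^-34·3.00×10^8/8.60×10^-6 m = 2.313×10^-20 J.
Since ΔE = (3² − 2²)E_1, E_1 = 4.626×10^-21 J, and L = h/√(8m_eE_1) = 3.61×10^-9 m = 3.61 nm.

L = 3.61 nm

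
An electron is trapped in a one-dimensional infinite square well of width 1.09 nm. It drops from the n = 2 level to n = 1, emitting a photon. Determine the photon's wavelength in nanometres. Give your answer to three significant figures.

λ = 1.31×10^3 nm

E_1 = h²/(8m_eL²) = 5.071×10^-20 J, so ΔE = (2² − 1²)E_1 = 1.521×10^-19 J.
λ = hc/ΔE = (6.626×10^-34·2.998×10^8)/1.521×10^-19 = 1.31×10^-6 m = 1.31×10^3 nm.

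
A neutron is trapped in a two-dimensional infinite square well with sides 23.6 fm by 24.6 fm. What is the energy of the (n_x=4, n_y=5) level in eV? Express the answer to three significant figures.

For a 2D rectangular well E = (h²/8m_n)·Σ n_i²/L_i² = (6.626×10^-34)²/(8·1.675×10^-27) · [4²/(23.6 fm)² + 5²/(24.6 fm)²].
Evaluating gives E = 2.295×10^-12 J = 1.43×10^7 eV.

E = 1.43×10^7 eV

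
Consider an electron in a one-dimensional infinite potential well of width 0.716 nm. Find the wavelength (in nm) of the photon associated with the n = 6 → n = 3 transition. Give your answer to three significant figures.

E_1 = h²/(8m_eL²) = 1.175×10^-19 J, so ΔE = (6² − 3²)E_1 = 3.172×10^-18 J.
λ = hc/ΔE = (6.626×10^-34·2.998×10^8)/3.172×10^-18 = 6.26×10^-8 m = 62.6 nm.

λ = 62.6 nm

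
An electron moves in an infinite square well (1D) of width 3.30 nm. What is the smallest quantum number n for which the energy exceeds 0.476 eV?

E_1 = h²/(8m_eL²) = 5.532×10^-21 J = 0.03453 eV.
Need n² > 0.476/0.03453 = 13.79, i.e. n > 3.713.
The smallest integer satisfying this is n = 4.

n = 4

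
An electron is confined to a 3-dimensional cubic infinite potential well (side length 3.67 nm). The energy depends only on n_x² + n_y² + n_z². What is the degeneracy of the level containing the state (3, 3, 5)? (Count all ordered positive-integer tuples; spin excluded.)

The level has n_x² + n_y² + n_z² = 43. The ordered positive-integer solutions are (3, 3, 5), (3, 5, 3), (5, 3, 3).
That gives 3 states.

degeneracy = 3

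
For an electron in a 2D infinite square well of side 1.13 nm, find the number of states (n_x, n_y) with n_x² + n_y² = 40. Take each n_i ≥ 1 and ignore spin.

degeneracy = 2

The level has n_x² + n_y² = 40. The ordered positive-integer solutions are (2, 6), (6, 2).
That gives 2 states.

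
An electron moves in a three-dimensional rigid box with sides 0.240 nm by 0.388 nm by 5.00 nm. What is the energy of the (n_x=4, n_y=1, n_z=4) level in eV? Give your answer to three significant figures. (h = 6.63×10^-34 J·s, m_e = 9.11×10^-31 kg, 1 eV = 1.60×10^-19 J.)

For a 3D rectangular well E = (h²/8m_e)·Σ n_i²/L_i² = (6.63×10^-34)²/(8·9.11×10^-31) · [4²/(0.240 nm)² + 1²/(0.388 nm)² + 4²/(5.00 nm)²].
Evaluating gives E = 1.719×10^-17 J = 107 eV.

E = 107 eV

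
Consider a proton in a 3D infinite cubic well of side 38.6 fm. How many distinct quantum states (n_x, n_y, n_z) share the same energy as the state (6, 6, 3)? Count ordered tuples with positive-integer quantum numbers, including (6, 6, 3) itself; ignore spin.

degeneracy = 12

The level has n_x² + n_y² + n_z² = 81. The ordered positive-integer solutions are (1, 4, 8), (1, 8, 4), (3, 6, 6), (4, 1, 8), (4, 4, 7), (4, 7, 4), (4, 8, 1), (6, 3, 6), (6, 6, 3), (7, 4, 4), (8, 1, 4), (8, 4, 1).
That gives 12 states.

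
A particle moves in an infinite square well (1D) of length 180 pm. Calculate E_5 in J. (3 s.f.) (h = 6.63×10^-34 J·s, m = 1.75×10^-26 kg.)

E_5 = 2.42×10^-21 J

For an infinite well E_n = n²h²/(8mL²), so E_1 = h²/(8mL²) = (6.63×10^-34)²/(8·1.75×10^-26·(1.80×10^-10 m)²) = 9.691×10^-23 J.
Then E_5 = 5²·E_1 = 25·9.691×10^-23 J = 2.42×10^-21 J.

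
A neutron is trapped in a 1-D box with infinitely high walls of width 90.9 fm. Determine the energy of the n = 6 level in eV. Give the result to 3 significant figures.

E_6 = 8.91×10^5 eV

For an infinite well E_n = n²h²/(8m_nL²), so E_1 = h²/(8m_nL²) = (6.626×10^-34)²/(8·1.675×10^-27·(9.09×10^-14 m)²) = 3.965×10^-15 J.
Then E_6 = 6²·E_1 = 36·3.965×10^-15 J = 1.427×10^-13 J.
Converting, E_6 = 1.427×10^-13 J / (1.602×10^-19 J/eV) = 8.91×10^5 eV.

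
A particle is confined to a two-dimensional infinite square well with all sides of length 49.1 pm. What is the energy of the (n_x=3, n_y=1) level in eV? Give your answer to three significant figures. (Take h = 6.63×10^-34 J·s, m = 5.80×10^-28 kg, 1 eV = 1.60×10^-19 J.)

E = 2.46 eV

For a 2D rectangular well E = (h²/8m)·Σ n_i²/L_i² = (6.63×10^-34)²/(8·5.80×10^-28) · [3²/(49.1 pm)² + 1²/(49.1 pm)²].
Evaluating gives E = 3.930×10^-19 J = 2.46 eV.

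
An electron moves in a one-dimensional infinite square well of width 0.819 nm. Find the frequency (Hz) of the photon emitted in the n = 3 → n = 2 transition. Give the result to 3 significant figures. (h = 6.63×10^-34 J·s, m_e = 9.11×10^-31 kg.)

f = 6.78×10^14 Hz

E_1 = h²/(8m_eL²) = 8.992×10^-20 J and ΔE = (3² − 2²)E_1 = 4.496×10^-19 J.
f = ΔE/h = 4.496×10^-19/6.63×10^-34 = 6.78×10^14 Hz.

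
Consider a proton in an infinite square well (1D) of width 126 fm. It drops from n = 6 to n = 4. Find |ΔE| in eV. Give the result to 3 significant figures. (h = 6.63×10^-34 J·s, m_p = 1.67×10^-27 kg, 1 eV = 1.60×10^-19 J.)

E_1 = h²/(8m_pL²) = 2.072×10^-15 J.
|ΔE| = |6² − 4²|·E_1 = 20·2.072×10^-15 J = 4.144×10^-14 J = 2.59×10^5 eV.

|ΔE| = 2.59×10^5 eV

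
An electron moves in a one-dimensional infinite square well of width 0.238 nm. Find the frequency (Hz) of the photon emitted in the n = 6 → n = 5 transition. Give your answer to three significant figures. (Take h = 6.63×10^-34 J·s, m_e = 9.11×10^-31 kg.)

f = 1.77×10^16 Hz

E_1 = h²/(8m_eL²) = 1.065×10^-18 J and ΔE = (6² − 5²)E_1 = 1.171×10^-17 J.
f = ΔE/h = 1.171×10^-17/6.63×10^-34 = 1.77×10^16 Hz.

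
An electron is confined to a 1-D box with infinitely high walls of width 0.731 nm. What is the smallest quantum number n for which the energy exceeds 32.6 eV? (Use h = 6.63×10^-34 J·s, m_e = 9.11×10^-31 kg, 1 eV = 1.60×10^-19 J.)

E_1 = h²/(8m_eL²) = 1.129×10^-19 J = 0.7056 eV.
Need n² > 32.6/0.7056 = 46.20, i.e. n > 6.797.
The smallest integer satisfying this is n = 7.

n = 7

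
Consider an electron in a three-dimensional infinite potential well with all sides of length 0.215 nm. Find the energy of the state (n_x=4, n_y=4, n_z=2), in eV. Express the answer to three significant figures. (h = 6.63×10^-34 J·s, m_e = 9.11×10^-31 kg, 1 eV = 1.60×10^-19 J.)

For a 3D rectangular well E = (h²/8m_e)·Σ n_i²/L_i² = (6.63×10^-34)²/(8·9.11×10^-31) · [4²/(0.215 nm)² + 4²/(0.215 nm)² + 2²/(0.215 nm)²].
Evaluating gives E = 4.697×10^-17 J = 294 eV.

E = 294 eV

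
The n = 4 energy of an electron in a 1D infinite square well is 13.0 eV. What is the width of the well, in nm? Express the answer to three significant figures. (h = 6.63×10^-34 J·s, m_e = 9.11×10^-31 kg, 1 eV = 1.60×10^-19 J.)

L = 0.681 nm

From E_n = n²h²/(8m_eL²), L = n·h/√(8m_eE_n).
E_4 = 13.0 eV = 2.080×10^-18 J, so L = 4·6.63×10^-34/√(8·9.11×10^-31·2.080×10^-18) = 6.81×10^-10 m = 0.681 nm.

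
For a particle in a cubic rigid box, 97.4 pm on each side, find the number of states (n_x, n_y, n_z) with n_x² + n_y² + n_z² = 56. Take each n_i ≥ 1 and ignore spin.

degeneracy = 6

The level has n_x² + n_y² + n_z² = 56. The ordered positive-integer solutions are (2, 4, 6), (2, 6, 4), (4, 2, 6), (4, 6, 2), (6, 2, 4), (6, 4, 2).
That gives 6 states.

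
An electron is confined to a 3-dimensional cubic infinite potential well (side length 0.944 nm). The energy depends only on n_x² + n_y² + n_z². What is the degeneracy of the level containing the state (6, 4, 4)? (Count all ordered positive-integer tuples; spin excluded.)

The level has n_x² + n_y² + n_z² = 68. The ordered positive-integer solutions are (4, 4, 6), (4, 6, 4), (6, 4, 4).
That gives 3 states.

degeneracy = 3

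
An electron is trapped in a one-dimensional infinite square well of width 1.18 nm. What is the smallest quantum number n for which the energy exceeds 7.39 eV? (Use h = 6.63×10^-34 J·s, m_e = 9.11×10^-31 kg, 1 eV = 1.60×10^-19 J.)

E_1 = h²/(8m_eL²) = 4.332×10^-20 J = 0.2707 eV.
Need n² > 7.39/0.2707 = 27.30, i.e. n > 5.225.
The smallest integer satisfying this is n = 6.

n = 6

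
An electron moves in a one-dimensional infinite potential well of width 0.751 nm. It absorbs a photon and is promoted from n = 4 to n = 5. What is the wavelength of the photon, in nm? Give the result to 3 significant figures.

E_1 = h²/(8m_eL²) = 1.068×10^-19 J, so ΔE = (5² − 4²)E_1 = 9.612×10^-19 J.
λ = hc/ΔE = (6.626×10^-34·2.998×10^8)/9.612×10^-19 = 2.07×10^-7 m = 207 nm.

λ = 207 nm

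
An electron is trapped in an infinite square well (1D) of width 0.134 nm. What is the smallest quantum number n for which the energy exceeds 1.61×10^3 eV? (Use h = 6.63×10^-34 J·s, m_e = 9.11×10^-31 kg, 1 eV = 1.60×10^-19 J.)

n = 9

E_1 = h²/(8m_eL²) = 3.359×10^-18 J = 20.99 eV.
Need n² > 1.61×10^3/20.99 = 76.70, i.e. n > 8.758.
The smallest integer satisfying this is n = 9.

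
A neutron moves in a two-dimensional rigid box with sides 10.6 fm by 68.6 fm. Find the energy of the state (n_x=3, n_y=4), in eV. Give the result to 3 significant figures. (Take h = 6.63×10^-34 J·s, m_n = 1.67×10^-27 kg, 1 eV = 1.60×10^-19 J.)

E = 1.72×10^7 eV

For a 2D rectangular well E = (h²/8m_n)·Σ n_i²/L_i² = (6.63×10^-34)²/(8·1.67×10^-27) · [3²/(10.6 fm)² + 4²/(68.6 fm)²].
Evaluating gives E = 2.747×10^-12 J = 1.72×10^7 eV.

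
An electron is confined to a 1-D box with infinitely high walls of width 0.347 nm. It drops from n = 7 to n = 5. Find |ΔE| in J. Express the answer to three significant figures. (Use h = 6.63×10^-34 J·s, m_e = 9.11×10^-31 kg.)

E_1 = h²/(8m_eL²) = 5.009×10^-19 J.
|ΔE| = |7² − 5²|·E_1 = 24·5.009×10^-19 J = 1.20×10^-17 J.

|ΔE| = 1.20×10^-17 J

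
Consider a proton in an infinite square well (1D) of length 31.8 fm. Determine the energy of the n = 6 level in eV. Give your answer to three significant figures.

For an infinite well E_n = n²h²/(8m_pL²), so E_1 = h²/(8m_pL²) = (6.626×10^-34)²/(8·1.673×10^-27·(3.18×10^-14 m)²) = 3.244×10^-14 J.
Then E_6 = 6²·E_1 = 36·3.244×10^-14 J = 1.168×10^-12 J.
Converting, E_6 = 1.168×10^-12 J / (1.602×10^-19 J/eV) = 7.29×10^6 eV.

E_6 = 7.29×10^6 eV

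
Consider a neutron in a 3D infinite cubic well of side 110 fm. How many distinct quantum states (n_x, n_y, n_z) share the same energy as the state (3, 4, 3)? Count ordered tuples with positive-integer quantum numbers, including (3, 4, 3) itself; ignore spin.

The level has n_x² + n_y² + n_z² = 34. The ordered positive-integer solutions are (3, 3, 4), (3, 4, 3), (4, 3, 3).
That gives 3 states.

degeneracy = 3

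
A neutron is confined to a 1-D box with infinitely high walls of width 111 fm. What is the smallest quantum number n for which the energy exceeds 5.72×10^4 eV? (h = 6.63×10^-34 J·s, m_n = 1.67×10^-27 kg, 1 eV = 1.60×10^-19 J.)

E_1 = h²/(8m_nL²) = 2.670×10^-15 J = 1.669×10^4 eV.
Need n² > 5.72×10^4/1.669×10^4 = 3.427, i.e. n > 1.851.
The smallest integer satisfying this is n = 2.

n = 2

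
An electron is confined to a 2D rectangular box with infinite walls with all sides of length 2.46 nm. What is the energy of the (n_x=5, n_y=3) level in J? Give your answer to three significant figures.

For a 2D rectangular well E = (h²/8m_e)·Σ n_i²/L_i² = (6.626×10^-34)²/(8·9.109×10^-31) · [5²/(2.46 nm)² + 3²/(2.46 nm)²].
Evaluating gives E = 3.38×10^-19 J.

E = 3.38×10^-19 J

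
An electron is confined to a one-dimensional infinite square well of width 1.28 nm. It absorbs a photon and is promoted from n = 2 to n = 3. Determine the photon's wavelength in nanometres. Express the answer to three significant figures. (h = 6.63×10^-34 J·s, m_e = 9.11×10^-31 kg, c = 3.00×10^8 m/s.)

E_1 = h²/(8m_eL²) = 3.681×10^-20 J, so ΔE = (3² − 2²)E_1 = 1.840×10^-19 J.
λ = hc/ΔE = (6.63×10^-34·3.00×10^8)/1.840×10^-19 = 1.08×10^-6 m = 1.08×10^3 nm.

λ = 1.08×10^3 nm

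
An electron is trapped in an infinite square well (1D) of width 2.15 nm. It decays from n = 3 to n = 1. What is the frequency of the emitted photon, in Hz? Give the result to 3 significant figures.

f = 1.57×10^14 Hz

E_1 = h²/(8m_eL²) = 1.303×10^-20 J and ΔE = (3² − 1²)E_1 = 1.042×10^-19 J.
f = ΔE/h = 1.042×10^-19/6.626×10^-34 = 1.57×10^14 Hz.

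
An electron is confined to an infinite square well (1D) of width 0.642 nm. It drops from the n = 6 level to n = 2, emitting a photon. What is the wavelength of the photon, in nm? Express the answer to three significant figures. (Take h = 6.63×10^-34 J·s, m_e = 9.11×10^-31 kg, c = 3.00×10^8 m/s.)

E_1 = h²/(8m_eL²) = 1.463×10^-19 J, so ΔE = (6² − 2²)E_1 = 4.682×10^-18 J.
λ = hc/ΔE = (6.63×10^-34·3.00×10^8)/4.682×10^-18 = 4.25×10^-8 m = 42.5 nm.

λ = 42.5 nm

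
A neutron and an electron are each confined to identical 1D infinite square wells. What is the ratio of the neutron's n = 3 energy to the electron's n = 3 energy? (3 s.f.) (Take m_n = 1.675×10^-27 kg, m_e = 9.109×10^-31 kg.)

5.44×10^-4

E_n ∝ 1/m at fixed n and L, so the ratio is m_e/m_n = 9.109×10^-31/1.675×10^-27 = 5.44×10^-4.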